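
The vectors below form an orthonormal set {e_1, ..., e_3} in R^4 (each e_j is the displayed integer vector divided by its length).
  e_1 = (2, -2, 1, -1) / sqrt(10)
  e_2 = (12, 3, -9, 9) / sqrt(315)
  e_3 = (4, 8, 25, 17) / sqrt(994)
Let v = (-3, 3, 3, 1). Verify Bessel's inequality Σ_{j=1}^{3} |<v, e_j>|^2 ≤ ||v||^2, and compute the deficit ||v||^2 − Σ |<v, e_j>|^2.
Σ |<v, e_j>|^2 = 1939/71; ||v||^2 = 28; deficit = 49/71

Write each e_j = u_j / sqrt(<u_j, u_j>) where u_j is the displayed integer vector. Then <v, e_j> = <v, u_j> / sqrt(<u_j, u_j>), so |<v, e_j>|^2 = <v, u_j>^2 / <u_j, u_j>.
Coefficients: <v, e_1> = -10/sqrt(10), <v, e_2> = -45/sqrt(315), <v, e_3> = 104/sqrt(994).
Square and sum: Σ |<v, e_j>|^2 = 1939/71.
Compute ||v||^2 = v·v = 28.
Deficit = 28 − 1939/71 = 49/71 ≥ 0, confirming Bessel's inequality. (The deficit equals ||v − Σ <v,e_j> e_j||^2, the squared distance from v to span{e_j}.)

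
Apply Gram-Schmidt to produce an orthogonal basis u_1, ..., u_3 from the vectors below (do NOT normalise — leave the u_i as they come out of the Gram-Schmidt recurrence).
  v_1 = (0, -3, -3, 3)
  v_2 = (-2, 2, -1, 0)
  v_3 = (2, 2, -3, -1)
Orthogonal basis:
  u_1 = (0, -3, -3, 3)
  u_2 = (-2, 5/3, -4/3, 1/3)
  u_3 = (35/13, 37/26, -33/13, -29/26)

Apply the Gram-Schmidt recurrence
  u_1 = v_1
  u_i = v_i − Σ_{j<i} ((v_i · u_j) / (u_j · u_j)) · u_j.

Step by step this gives:
  u_1 = (0, -3, -3, 3)
  u_2 = (-2, 5/3, -4/3, 1/3)
  u_3 = (35/13, 37/26, -33/13, -29/26)

Orthogonality check:
  u_2 · u_1 = 0 (should be 0)
  u_3 · u_1 = 0 (should be 0)
  u_3 · u_2 = 0 (should be 0)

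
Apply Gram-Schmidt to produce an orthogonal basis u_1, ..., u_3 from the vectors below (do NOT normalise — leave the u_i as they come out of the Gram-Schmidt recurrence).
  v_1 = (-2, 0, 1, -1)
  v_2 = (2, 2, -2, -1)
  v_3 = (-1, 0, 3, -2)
Orthogonal basis:
  u_1 = (-2, 0, 1, -1)
  u_2 = (1/3, 2, -7/6, -11/6)
  u_3 = (71/53, 2/53, 96/53, -46/53)

Apply the Gram-Schmidt recurrence
  u_1 = v_1
  u_i = v_i − Σ_{j<i} ((v_i · u_j) / (u_j · u_j)) · u_j.

Step by step this gives:
  u_1 = (-2, 0, 1, -1)
  u_2 = (1/3, 2, -7/6, -11/6)
  u_3 = (71/53, 2/53, 96/53, -46/53)

Orthogonality check:
  u_2 · u_1 = 0 (should be 0)
  u_3 · u_1 = 0 (should be 0)
  u_3 · u_2 = 0 (should be 0)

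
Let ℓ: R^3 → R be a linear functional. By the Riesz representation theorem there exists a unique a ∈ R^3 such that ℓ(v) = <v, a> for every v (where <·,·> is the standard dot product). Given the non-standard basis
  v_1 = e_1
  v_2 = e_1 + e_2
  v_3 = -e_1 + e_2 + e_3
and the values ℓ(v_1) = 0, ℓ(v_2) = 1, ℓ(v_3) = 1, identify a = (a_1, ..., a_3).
a = (0, 1, 0)

Write a = (a_1, ..., a_3) in the standard basis. For each basis vector v_i, ℓ(v_i) = <v_i, a> is a linear equation in the a_j's. Collect the n equations into a matrix system V a = ℓ, where row i of V is v_i (expressed in the standard basis). Since V is invertible (lower-triangular with 1s on the diagonal, up to permutation), solve by back-substitution:
  V =
[[1, 0, 0],
 [1, 1, 0],
 [-1, 1, 1]]
  V a = (0, 1, 1)
Solving gives a = (0, 1, 0).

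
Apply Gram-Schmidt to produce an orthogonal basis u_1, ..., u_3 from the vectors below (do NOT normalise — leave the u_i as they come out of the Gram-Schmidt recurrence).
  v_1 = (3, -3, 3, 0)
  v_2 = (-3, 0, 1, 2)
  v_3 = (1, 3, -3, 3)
Orthogonal basis:
  u_1 = (3, -3, 3, 0)
  u_2 = (-7/3, -2/3, 5/3, 2)
  u_3 = (39/19, 22/19, -17/19, 67/19)

Apply the Gram-Schmidt recurrence
  u_1 = v_1
  u_i = v_i − Σ_{j<i} ((v_i · u_j) / (u_j · u_j)) · u_j.

Step by step this gives:
  u_1 = (3, -3, 3, 0)
  u_2 = (-7/3, -2/3, 5/3, 2)
  u_3 = (39/19, 22/19, -17/19, 67/19)

Orthogonality check:
  u_2 · u_1 = 0 (should be 0)
  u_3 · u_1 = 0 (should be 0)
  u_3 · u_2 = 0 (should be 0)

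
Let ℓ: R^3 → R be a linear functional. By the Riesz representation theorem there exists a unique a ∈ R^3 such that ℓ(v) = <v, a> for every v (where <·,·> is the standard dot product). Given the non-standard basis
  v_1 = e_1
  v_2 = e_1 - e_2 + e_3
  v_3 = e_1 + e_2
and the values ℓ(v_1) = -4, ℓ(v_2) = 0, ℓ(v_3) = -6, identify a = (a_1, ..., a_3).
a = (-4, -2, 2)

Write a = (a_1, ..., a_3) in the standard basis. For each basis vector v_i, ℓ(v_i) = <v_i, a> is a linear equation in the a_j's. Collect the n equations into a matrix system V a = ℓ, where row i of V is v_i (expressed in the standard basis). Since V is invertible (lower-triangular with 1s on the diagonal, up to permutation), solve by back-substitution:
  V =
[[1, 0, 0],
 [1, -1, 1],
 [1, 1, 0]]
  V a = (-4, 0, -6)
Solving gives a = (-4, -2, 2).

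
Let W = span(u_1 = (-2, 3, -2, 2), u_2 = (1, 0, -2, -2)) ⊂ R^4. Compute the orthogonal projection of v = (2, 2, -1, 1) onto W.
proj_W(v) = (-62/185, 174/185, -224/185, 8/185)

Set up U = [u_1 | ... | u_2] ∈ R^(4×2). The projector onto W = col(U) is P = U (U^T U)^(-1) U^T.
Compute U^T U =
  [21, -2]
  [-2, 9],
and U^T v = (6, 2).
Solve U^T U · c = U^T v for the coefficients: c = (58/185, 54/185). The projection is proj_W(v) = U c.
Check: (v - proj_W(v)) · u_1 = 0  (should be 0).
Check: (v - proj_W(v)) · u_2 = 0  (should be 0).
Result: proj_W(v) = (-62/185, 174/185, -224/185, 8/185).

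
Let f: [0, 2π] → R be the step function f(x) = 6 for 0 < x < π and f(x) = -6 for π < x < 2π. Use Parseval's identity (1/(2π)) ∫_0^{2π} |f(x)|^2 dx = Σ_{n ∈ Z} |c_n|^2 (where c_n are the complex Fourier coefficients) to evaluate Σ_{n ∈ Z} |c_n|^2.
Σ |c_n|^2 = 36

Parseval equates the L^2 energy of f (normalised by 1/(2π)) with the ℓ^2 sum of its Fourier coefficients: (1/(2π)) ∫_0^{2π} |f|^2 = Σ |c_n|^2.
Compute the left side: (1/(2π)) [∫_0^π 6^2 dx + ∫_π^{2π} (-6)^2 dx] = (1/(2π)) · (36π + 36π) = (36 + 36)/2 = 36.
So Σ_{n ∈ Z} |c_n|^2 = 36.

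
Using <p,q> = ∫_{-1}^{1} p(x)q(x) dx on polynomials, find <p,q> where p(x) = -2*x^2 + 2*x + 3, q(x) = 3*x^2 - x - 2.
<p,q> = -106/15

Expand the product: p(x)·q(x) = -6*x^4 + 8*x^3 + 11*x^2 - 7*x - 6.
∫_{-1}^{1} of each monomial x^k gives [2/(k+1) if k even, 0 if k odd]. Integrating term-by-term (or equivalently evaluating the antiderivative F(x) = -6*x^5/5 + 2*x^4 + 11*x^3/3 - 7*x^2/2 - 6*x at the endpoints):
  F(1) − F(−1) = -151/30 − (61/30) = -106/15.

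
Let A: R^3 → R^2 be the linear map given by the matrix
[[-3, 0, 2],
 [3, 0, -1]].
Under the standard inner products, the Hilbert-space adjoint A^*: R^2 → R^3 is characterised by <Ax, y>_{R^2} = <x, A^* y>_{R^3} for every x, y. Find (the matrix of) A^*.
A^* = A^T =
[[-3, 3],
 [0, 0],
 [2, -1]]

For real matrices with standard dot products, the defining identity <Ax, y> = <x, A^* y> gives (Ax)^T y = x^T (A^*) y, i.e. x^T A^T y = x^T (A^*) y. Since this holds for all x, y, we must have A^* = A^T. Therefore
A^* =
[[-3, 3],
 [0, 0],
 [2, -1]].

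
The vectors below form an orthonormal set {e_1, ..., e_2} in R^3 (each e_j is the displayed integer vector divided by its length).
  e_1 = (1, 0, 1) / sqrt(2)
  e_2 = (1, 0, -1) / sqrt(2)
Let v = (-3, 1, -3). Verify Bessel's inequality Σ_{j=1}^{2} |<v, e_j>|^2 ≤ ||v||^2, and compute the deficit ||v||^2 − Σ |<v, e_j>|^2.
Σ |<v, e_j>|^2 = 18; ||v||^2 = 19; deficit = 1

Write each e_j = u_j / sqrt(<u_j, u_j>) where u_j is the displayed integer vector. Then <v, e_j> = <v, u_j> / sqrt(<u_j, u_j>), so |<v, e_j>|^2 = <v, u_j>^2 / <u_j, u_j>.
Coefficients: <v, e_1> = -6/sqrt(2), <v, e_2> = 0/sqrt(2).
Square and sum: Σ |<v, e_j>|^2 = 18.
Compute ||v||^2 = v·v = 19.
Deficit = 19 − 18 = 1 ≥ 0, confirming Bessel's inequality. (The deficit equals ||v − Σ <v,e_j> e_j||^2, the squared distance from v to span{e_j}.)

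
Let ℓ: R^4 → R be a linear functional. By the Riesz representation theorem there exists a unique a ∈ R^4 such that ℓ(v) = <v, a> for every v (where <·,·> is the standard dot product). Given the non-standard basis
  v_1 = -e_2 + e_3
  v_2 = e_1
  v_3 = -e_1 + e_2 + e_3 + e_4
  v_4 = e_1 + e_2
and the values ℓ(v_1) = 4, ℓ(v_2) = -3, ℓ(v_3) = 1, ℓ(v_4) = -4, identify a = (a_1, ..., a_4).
a = (-3, -1, 3, -4)

Write a = (a_1, ..., a_4) in the standard basis. For each basis vector v_i, ℓ(v_i) = <v_i, a> is a linear equation in the a_j's. Collect the n equations into a matrix system V a = ℓ, where row i of V is v_i (expressed in the standard basis). Since V is invertible (lower-triangular with 1s on the diagonal, up to permutation), solve by back-substitution:
  V =
[[0, -1, 1, 0],
 [1, 0, 0, 0],
 [-1, 1, 1, 1],
 [1, 1, 0, 0]]
  V a = (4, -3, 1, -4)
Solving gives a = (-3, -1, 3, -4).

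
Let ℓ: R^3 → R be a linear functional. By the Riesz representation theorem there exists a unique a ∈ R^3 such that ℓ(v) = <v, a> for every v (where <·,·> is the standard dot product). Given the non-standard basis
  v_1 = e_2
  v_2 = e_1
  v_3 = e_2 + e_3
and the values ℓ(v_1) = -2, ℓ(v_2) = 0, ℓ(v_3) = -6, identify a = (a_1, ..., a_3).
a = (0, -2, -4)

Write a = (a_1, ..., a_3) in the standard basis. For each basis vector v_i, ℓ(v_i) = <v_i, a> is a linear equation in the a_j's. Collect the n equations into a matrix system V a = ℓ, where row i of V is v_i (expressed in the standard basis). Since V is invertible (lower-triangular with 1s on the diagonal, up to permutation), solve by back-substitution:
  V =
[[0, 1, 0],
 [1, 0, 0],
 [0, 1, 1]]
  V a = (-2, 0, -6)
Solving gives a = (0, -2, -4).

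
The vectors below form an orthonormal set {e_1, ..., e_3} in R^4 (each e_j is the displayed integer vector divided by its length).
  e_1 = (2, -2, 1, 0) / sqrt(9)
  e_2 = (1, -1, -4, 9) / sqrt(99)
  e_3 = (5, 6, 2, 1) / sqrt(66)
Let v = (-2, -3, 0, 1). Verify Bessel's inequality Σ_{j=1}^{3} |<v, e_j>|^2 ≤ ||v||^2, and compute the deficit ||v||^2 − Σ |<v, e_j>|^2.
Σ |<v, e_j>|^2 = 25/2; ||v||^2 = 14; deficit = 3/2

Write each e_j = u_j / sqrt(<u_j, u_j>) where u_j is the displayed integer vector. Then <v, e_j> = <v, u_j> / sqrt(<u_j, u_j>), so |<v, e_j>|^2 = <v, u_j>^2 / <u_j, u_j>.
Coefficients: <v, e_1> = 2/sqrt(9), <v, e_2> = 10/sqrt(99), <v, e_3> = -27/sqrt(66).
Square and sum: Σ |<v, e_j>|^2 = 25/2.
Compute ||v||^2 = v·v = 14.
Deficit = 14 − 25/2 = 3/2 ≥ 0, confirming Bessel's inequality. (The deficit equals ||v − Σ <v,e_j> e_j||^2, the squared distance from v to span{e_j}.)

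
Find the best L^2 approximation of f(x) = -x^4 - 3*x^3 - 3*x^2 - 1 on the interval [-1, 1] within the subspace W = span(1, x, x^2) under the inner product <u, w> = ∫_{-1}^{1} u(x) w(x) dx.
g(x) = -27*x^2/7 - 9*x/5 - 32/35

The best approximation g ∈ W is the orthogonal projection of f onto W. Writing g = a_0 + a_1 x + a_2 x^2, the coefficients solve the normal equations G · a = b where
  G_{ij} = <φ_i, φ_j> and b_i = <f, φ_i>, with φ_0 = 1, φ_1 = x, φ_2 = x^2.
G =
  [2, 0, 2/3]
  [0, 2/3, 0]
  [2/3, 0, 2/5],
b = (-22/5, -6/5, -226/105).
Solving gives a_0 = -32/35, a_1 = -9/5, a_2 = -27/7, so
  g(x) = -27*x^2/7 - 9*x/5 - 32/35.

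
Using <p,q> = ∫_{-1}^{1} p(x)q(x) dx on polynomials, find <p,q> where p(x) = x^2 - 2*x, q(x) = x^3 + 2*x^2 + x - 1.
<p,q> = -2

Expand the product: p(x)·q(x) = x^5 - 3*x^3 - 3*x^2 + 2*x.
∫_{-1}^{1} of each monomial x^k gives [2/(k+1) if k even, 0 if k odd]. Integrating term-by-term (or equivalently evaluating the antiderivative F(x) = x^6/6 - 3*x^4/4 - x^3 + x^2 at the endpoints):
  F(1) − F(−1) = -7/12 − (17/12) = -2.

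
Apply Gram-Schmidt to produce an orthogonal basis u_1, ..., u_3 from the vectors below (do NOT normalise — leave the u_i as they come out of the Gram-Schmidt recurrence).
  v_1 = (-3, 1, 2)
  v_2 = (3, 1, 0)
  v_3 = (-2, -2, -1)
Orthogonal basis:
  u_1 = (-3, 1, 2)
  u_2 = (9/7, 11/7, 8/7)
  u_3 = (1/19, -3/19, 3/19)

Apply the Gram-Schmidt recurrence
  u_1 = v_1
  u_i = v_i − Σ_{j<i} ((v_i · u_j) / (u_j · u_j)) · u_j.

Step by step this gives:
  u_1 = (-3, 1, 2)
  u_2 = (9/7, 11/7, 8/7)
  u_3 = (1/19, -3/19, 3/19)

Orthogonality check:
  u_2 · u_1 = 0 (should be 0)
  u_3 · u_1 = 0 (should be 0)
  u_3 · u_2 = 0 (should be 0)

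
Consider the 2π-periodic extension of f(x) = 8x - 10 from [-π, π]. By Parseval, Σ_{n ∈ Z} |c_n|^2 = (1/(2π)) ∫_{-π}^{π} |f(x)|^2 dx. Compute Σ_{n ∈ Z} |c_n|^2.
Σ |c_n|^2 = 64π^2/3 + 100

Expand and integrate term by term over [-π, π]:
  ∫ (8x)^2 dx = 64·(2π^3/3); ∫ 2·8·(-10)·x dx = 0 (odd integrand); ∫ (-10)^2 dx = 100·2π.
So (1/(2π)) ∫_{-π}^{π} (8x - 10)^2 dx = 64π^2/3 + 100 = 64π^2/3 + 100.
Parseval ⇒ Σ |c_n|^2 = 64π^2/3 + 100.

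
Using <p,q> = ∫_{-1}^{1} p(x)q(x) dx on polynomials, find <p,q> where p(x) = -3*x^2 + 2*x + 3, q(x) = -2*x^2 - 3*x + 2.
<p,q> = 12/5

Expand the product: p(x)·q(x) = 6*x^4 + 5*x^3 - 18*x^2 - 5*x + 6.
∫_{-1}^{1} of each monomial x^k gives [2/(k+1) if k even, 0 if k odd]. Integrating term-by-term (or equivalently evaluating the antiderivative F(x) = 6*x^5/5 + 5*x^4/4 - 6*x^3 - 5*x^2/2 + 6*x at the endpoints):
  F(1) − F(−1) = -1/20 − (-49/20) = 12/5.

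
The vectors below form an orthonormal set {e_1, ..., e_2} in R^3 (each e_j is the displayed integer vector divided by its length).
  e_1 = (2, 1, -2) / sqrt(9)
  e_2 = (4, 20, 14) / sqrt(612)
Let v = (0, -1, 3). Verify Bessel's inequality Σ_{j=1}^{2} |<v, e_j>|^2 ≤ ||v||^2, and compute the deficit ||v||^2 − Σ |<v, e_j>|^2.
Σ |<v, e_j>|^2 = 106/17; ||v||^2 = 10; deficit = 64/17

Write each e_j = u_j / sqrt(<u_j, u_j>) where u_j is the displayed integer vector. Then <v, e_j> = <v, u_j> / sqrt(<u_j, u_j>), so |<v, e_j>|^2 = <v, u_j>^2 / <u_j, u_j>.
Coefficients: <v, e_1> = -7/sqrt(9), <v, e_2> = 22/sqrt(612).
Square and sum: Σ |<v, e_j>|^2 = 106/17.
Compute ||v||^2 = v·v = 10.
Deficit = 10 − 106/17 = 64/17 ≥ 0, confirming Bessel's inequality. (The deficit equals ||v − Σ <v,e_j> e_j||^2, the squared distance from v to span{e_j}.)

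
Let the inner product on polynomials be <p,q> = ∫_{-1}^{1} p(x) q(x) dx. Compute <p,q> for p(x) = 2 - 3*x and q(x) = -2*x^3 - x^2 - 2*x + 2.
<p,q> = 196/15

Expand the product: p(x)·q(x) = 6*x^4 - x^3 + 4*x^2 - 10*x + 4.
∫_{-1}^{1} of each monomial x^k gives [2/(k+1) if k even, 0 if k odd]. Integrating term-by-term (or equivalently evaluating the antiderivative F(x) = 6*x^5/5 - x^4/4 + 4*x^3/3 - 5*x^2 + 4*x at the endpoints):
  F(1) − F(−1) = 77/60 − (-707/60) = 196/15.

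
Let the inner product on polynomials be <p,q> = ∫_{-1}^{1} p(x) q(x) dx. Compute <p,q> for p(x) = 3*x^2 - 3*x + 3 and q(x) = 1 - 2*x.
<p,q> = 12

Expand the product: p(x)·q(x) = -6*x^3 + 9*x^2 - 9*x + 3.
∫_{-1}^{1} of each monomial x^k gives [2/(k+1) if k even, 0 if k odd]. Integrating term-by-term (or equivalently evaluating the antiderivative F(x) = -3*x^4/2 + 3*x^3 - 9*x^2/2 + 3*x at the endpoints):
  F(1) − F(−1) = 0 − (-12) = 12.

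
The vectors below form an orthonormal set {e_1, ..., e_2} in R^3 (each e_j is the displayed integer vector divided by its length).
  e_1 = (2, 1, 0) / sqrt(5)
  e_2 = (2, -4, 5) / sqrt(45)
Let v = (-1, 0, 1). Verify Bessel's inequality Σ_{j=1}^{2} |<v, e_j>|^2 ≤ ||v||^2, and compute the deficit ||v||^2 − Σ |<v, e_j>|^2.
Σ |<v, e_j>|^2 = 1; ||v||^2 = 2; deficit = 1

Write each e_j = u_j / sqrt(<u_j, u_j>) where u_j is the displayed integer vector. Then <v, e_j> = <v, u_j> / sqrt(<u_j, u_j>), so |<v, e_j>|^2 = <v, u_j>^2 / <u_j, u_j>.
Coefficients: <v, e_1> = -2/sqrt(5), <v, e_2> = 3/sqrt(45).
Square and sum: Σ |<v, e_j>|^2 = 1.
Compute ||v||^2 = v·v = 2.
Deficit = 2 − 1 = 1 ≥ 0, confirming Bessel's inequality. (The deficit equals ||v − Σ <v,e_j> e_j||^2, the squared distance from v to span{e_j}.)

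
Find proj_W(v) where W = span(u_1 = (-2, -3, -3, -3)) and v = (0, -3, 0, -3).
proj_W(v) = (-36/31, -54/31, -54/31, -54/31)

Set up U = [u_1 | ... | u_1] ∈ R^(4×1). The projector onto W = col(U) is P = U (U^T U)^(-1) U^T.
Compute U^T U =
  [31],
and U^T v = (18).
Solve U^T U · c = U^T v for the coefficients: c = (18/31). The projection is proj_W(v) = U c.
Check: (v - proj_W(v)) · u_1 = 0  (should be 0).
Result: proj_W(v) = (-36/31, -54/31, -54/31, -54/31).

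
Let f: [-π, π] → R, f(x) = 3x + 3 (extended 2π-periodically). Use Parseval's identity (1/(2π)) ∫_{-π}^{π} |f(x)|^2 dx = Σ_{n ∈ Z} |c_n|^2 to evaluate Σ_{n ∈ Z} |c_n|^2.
Σ |c_n|^2 = 3π^2 + 9

Expand and integrate term by term over [-π, π]:
  ∫ (3x)^2 dx = 9·(2π^3/3); ∫ 2·3·(3)·x dx = 0 (odd integrand); ∫ 3^2 dx = 9·2π.
So (1/(2π)) ∫_{-π}^{π} (3x + 3)^2 dx = 9π^2/3 + 9 = 3π^2 + 9.
Parseval ⇒ Σ |c_n|^2 = 3π^2 + 9.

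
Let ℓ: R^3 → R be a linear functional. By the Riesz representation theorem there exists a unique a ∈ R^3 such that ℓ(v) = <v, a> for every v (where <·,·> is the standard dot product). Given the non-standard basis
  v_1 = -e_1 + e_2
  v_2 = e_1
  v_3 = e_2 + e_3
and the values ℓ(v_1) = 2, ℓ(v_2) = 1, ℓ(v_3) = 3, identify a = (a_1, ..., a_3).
a = (1, 3, 0)

Write a = (a_1, ..., a_3) in the standard basis. For each basis vector v_i, ℓ(v_i) = <v_i, a> is a linear equation in the a_j's. Collect the n equations into a matrix system V a = ℓ, where row i of V is v_i (expressed in the standard basis). Since V is invertible (lower-triangular with 1s on the diagonal, up to permutation), solve by back-substitution:
  V =
[[-1, 1, 0],
 [1, 0, 0],
 [0, 1, 1]]
  V a = (2, 1, 3)
Solving gives a = (1, 3, 0).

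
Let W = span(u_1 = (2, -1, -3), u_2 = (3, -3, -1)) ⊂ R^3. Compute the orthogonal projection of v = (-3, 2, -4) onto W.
proj_W(v) = (-95/61, 199/61, -211/61)

Set up U = [u_1 | ... | u_2] ∈ R^(3×2). The projector onto W = col(U) is P = U (U^T U)^(-1) U^T.
Compute U^T U =
  [14, 12]
  [12, 19],
and U^T v = (4, -11).
Solve U^T U · c = U^T v for the coefficients: c = (104/61, -101/61). The projection is proj_W(v) = U c.
Check: (v - proj_W(v)) · u_1 = 0  (should be 0).
Check: (v - proj_W(v)) · u_2 = 0  (should be 0).
Result: proj_W(v) = (-95/61, 199/61, -211/61).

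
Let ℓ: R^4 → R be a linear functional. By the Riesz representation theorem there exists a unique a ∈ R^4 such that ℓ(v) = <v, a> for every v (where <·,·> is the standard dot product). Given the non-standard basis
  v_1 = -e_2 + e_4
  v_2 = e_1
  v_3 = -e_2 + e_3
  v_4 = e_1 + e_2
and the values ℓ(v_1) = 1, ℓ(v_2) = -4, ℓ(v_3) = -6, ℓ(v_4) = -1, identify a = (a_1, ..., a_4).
a = (-4, 3, -3, 4)

Write a = (a_1, ..., a_4) in the standard basis. For each basis vector v_i, ℓ(v_i) = <v_i, a> is a linear equation in the a_j's. Collect the n equations into a matrix system V a = ℓ, where row i of V is v_i (expressed in the standard basis). Since V is invertible (lower-triangular with 1s on the diagonal, up to permutation), solve by back-substitution:
  V =
[[0, -1, 0, 1],
 [1, 0, 0, 0],
 [0, -1, 1, 0],
 [1, 1, 0, 0]]
  V a = (1, -4, -6, -1)
Solving gives a = (-4, 3, -3, 4).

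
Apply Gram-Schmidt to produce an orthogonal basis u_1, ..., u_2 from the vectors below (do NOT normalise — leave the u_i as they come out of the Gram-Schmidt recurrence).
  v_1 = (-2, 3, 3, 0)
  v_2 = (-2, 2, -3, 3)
Orthogonal basis:
  u_1 = (-2, 3, 3, 0)
  u_2 = (-21/11, 41/22, -69/22, 3)

Apply the Gram-Schmidt recurrence
  u_1 = v_1
  u_i = v_i − Σ_{j<i} ((v_i · u_j) / (u_j · u_j)) · u_j.

Step by step this gives:
  u_1 = (-2, 3, 3, 0)
  u_2 = (-21/11, 41/22, -69/22, 3)

Orthogonality check:
  u_2 · u_1 = 0 (should be 0)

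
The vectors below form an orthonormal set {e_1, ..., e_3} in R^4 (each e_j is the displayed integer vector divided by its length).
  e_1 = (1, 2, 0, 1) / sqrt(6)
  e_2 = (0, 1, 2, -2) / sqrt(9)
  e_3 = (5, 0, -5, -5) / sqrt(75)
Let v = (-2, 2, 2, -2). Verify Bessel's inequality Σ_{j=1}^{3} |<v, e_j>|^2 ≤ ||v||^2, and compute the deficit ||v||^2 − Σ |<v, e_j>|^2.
Σ |<v, e_j>|^2 = 112/9; ||v||^2 = 16; deficit = 32/9

Write each e_j = u_j / sqrt(<u_j, u_j>) where u_j is the displayed integer vector. Then <v, e_j> = <v, u_j> / sqrt(<u_j, u_j>), so |<v, e_j>|^2 = <v, u_j>^2 / <u_j, u_j>.
Coefficients: <v, e_1> = 0/sqrt(6), <v, e_2> = 10/sqrt(9), <v, e_3> = -10/sqrt(75).
Square and sum: Σ |<v, e_j>|^2 = 112/9.
Compute ||v||^2 = v·v = 16.
Deficit = 16 − 112/9 = 32/9 ≥ 0, confirming Bessel's inequality. (The deficit equals ||v − Σ <v,e_j> e_j||^2, the squared distance from v to span{e_j}.)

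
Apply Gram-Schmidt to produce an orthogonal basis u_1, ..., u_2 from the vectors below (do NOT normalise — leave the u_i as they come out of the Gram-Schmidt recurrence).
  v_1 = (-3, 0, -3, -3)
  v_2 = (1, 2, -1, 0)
Orthogonal basis:
  u_1 = (-3, 0, -3, -3)
  u_2 = (1, 2, -1, 0)

Apply the Gram-Schmidt recurrence
  u_1 = v_1
  u_i = v_i − Σ_{j<i} ((v_i · u_j) / (u_j · u_j)) · u_j.

Step by step this gives:
  u_1 = (-3, 0, -3, -3)
  u_2 = (1, 2, -1, 0)

Orthogonality check:
  u_2 · u_1 = 0 (should be 0)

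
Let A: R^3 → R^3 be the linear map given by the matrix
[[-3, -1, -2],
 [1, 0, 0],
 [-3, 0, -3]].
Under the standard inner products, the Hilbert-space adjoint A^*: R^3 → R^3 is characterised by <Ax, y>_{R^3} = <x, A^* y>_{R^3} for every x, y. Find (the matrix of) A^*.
A^* = A^T =
[[-3, 1, -3],
 [-1, 0, 0],
 [-2, 0, -3]]

For real matrices with standard dot products, the defining identity <Ax, y> = <x, A^* y> gives (Ax)^T y = x^T (A^*) y, i.e. x^T A^T y = x^T (A^*) y. Since this holds for all x, y, we must have A^* = A^T. Therefore
A^* =
[[-3, 1, -3],
 [-1, 0, 0],
 [-2, 0, -3]].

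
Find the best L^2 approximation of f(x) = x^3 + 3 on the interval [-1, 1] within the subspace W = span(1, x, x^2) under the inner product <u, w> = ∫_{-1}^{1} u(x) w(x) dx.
g(x) = 3*x/5 + 3

The best approximation g ∈ W is the orthogonal projection of f onto W. Writing g = a_0 + a_1 x + a_2 x^2, the coefficients solve the normal equations G · a = b where
  G_{ij} = <φ_i, φ_j> and b_i = <f, φ_i>, with φ_0 = 1, φ_1 = x, φ_2 = x^2.
G =
  [2, 0, 2/3]
  [0, 2/3, 0]
  [2/3, 0, 2/5],
b = (6, 2/5, 2).
Solving gives a_0 = 3, a_1 = 3/5, a_2 = 0, so
  g(x) = 3*x/5 + 3.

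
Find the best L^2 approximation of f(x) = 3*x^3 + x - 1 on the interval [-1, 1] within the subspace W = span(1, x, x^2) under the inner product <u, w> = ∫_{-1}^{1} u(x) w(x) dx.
g(x) = 14*x/5 - 1

The best approximation g ∈ W is the orthogonal projection of f onto W. Writing g = a_0 + a_1 x + a_2 x^2, the coefficients solve the normal equations G · a = b where
  G_{ij} = <φ_i, φ_j> and b_i = <f, φ_i>, with φ_0 = 1, φ_1 = x, φ_2 = x^2.
G =
  [2, 0, 2/3]
  [0, 2/3, 0]
  [2/3, 0, 2/5],
b = (-2, 28/15, -2/3).
Solving gives a_0 = -1, a_1 = 14/5, a_2 = 0, so
  g(x) = 14*x/5 - 1.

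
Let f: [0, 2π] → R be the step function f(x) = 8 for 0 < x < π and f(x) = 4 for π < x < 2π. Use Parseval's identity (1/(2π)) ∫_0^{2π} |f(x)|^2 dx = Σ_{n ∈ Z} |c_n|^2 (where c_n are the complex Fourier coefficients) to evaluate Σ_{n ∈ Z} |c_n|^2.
Σ |c_n|^2 = 40

Parseval equates the L^2 energy of f (normalised by 1/(2π)) with the ℓ^2 sum of its Fourier coefficients: (1/(2π)) ∫_0^{2π} |f|^2 = Σ |c_n|^2.
Compute the left side: (1/(2π)) [∫_0^π 8^2 dx + ∫_π^{2π} 4^2 dx] = (1/(2π)) · (64π + 16π) = (64 + 16)/2 = 40.
So Σ_{n ∈ Z} |c_n|^2 = 40.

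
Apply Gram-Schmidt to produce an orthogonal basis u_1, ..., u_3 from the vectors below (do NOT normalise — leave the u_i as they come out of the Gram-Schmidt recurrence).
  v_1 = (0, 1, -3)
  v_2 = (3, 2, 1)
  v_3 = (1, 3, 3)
Orthogonal basis:
  u_1 = (0, 1, -3)
  u_2 = (3, 21/10, 7/10)
  u_3 = (-203/139, 261/139, 87/139)

Apply the Gram-Schmidt recurrence
  u_1 = v_1
  u_i = v_i − Σ_{j<i} ((v_i · u_j) / (u_j · u_j)) · u_j.

Step by step this gives:
  u_1 = (0, 1, -3)
  u_2 = (3, 21/10, 7/10)
  u_3 = (-203/139, 261/139, 87/139)

Orthogonality check:
  u_2 · u_1 = 0 (should be 0)
  u_3 · u_1 = 0 (should be 0)
  u_3 · u_2 = 0 (should be 0)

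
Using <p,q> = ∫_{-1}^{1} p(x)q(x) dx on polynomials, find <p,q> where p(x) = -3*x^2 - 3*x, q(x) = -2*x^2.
<p,q> = 12/5

Expand the product: p(x)·q(x) = 6*x^4 + 6*x^3.
∫_{-1}^{1} of each monomial x^k gives [2/(k+1) if k even, 0 if k odd]. Integrating term-by-term (or equivalently evaluating the antiderivative F(x) = 6*x^5/5 + 3*x^4/2 at the endpoints):
  F(1) − F(−1) = 27/10 − (3/10) = 12/5.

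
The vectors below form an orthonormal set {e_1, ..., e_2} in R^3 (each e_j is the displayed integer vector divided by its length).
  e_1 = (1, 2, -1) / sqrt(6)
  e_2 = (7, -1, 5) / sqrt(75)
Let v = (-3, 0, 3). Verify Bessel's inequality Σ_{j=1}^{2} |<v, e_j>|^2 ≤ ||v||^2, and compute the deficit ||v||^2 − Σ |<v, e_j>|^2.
Σ |<v, e_j>|^2 = 162/25; ||v||^2 = 18; deficit = 288/25

Write each e_j = u_j / sqrt(<u_j, u_j>) where u_j is the displayed integer vector. Then <v, e_j> = <v, u_j> / sqrt(<u_j, u_j>), so |<v, e_j>|^2 = <v, u_j>^2 / <u_j, u_j>.
Coefficients: <v, e_1> = -6/sqrt(6), <v, e_2> = -6/sqrt(75).
Square and sum: Σ |<v, e_j>|^2 = 162/25.
Compute ||v||^2 = v·v = 18.
Deficit = 18 − 162/25 = 288/25 ≥ 0, confirming Bessel's inequality. (The deficit equals ||v − Σ <v,e_j> e_j||^2, the squared distance from v to span{e_j}.)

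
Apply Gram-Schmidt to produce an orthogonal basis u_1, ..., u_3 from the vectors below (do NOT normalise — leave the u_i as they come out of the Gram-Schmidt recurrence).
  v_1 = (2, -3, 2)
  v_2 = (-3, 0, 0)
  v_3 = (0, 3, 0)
Orthogonal basis:
  u_1 = (2, -3, 2)
  u_2 = (-39/17, -18/17, 12/17)
  u_3 = (0, 12/13, 18/13)

Apply the Gram-Schmidt recurrence
  u_1 = v_1
  u_i = v_i − Σ_{j<i} ((v_i · u_j) / (u_j · u_j)) · u_j.

Step by step this gives:
  u_1 = (2, -3, 2)
  u_2 = (-39/17, -18/17, 12/17)
  u_3 = (0, 12/13, 18/13)

Orthogonality check:
  u_2 · u_1 = 0 (should be 0)
  u_3 · u_1 = 0 (should be 0)
  u_3 · u_2 = 0 (should be 0)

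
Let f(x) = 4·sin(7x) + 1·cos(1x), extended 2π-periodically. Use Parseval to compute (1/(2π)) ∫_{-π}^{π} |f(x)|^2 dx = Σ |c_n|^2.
Σ |c_n|^2 = 17/2

Expand |f|^2 and use orthogonality of {sin(nx), cos(mx)} on [-π, π]:
  ∫_{-π}^{π} sin(nx)^2 dx = π, ∫ cos(mx)^2 dx = π, and cross terms integrate to 0.
So ∫_{-π}^{π} f(x)^2 dx = 4^2 · π + 1^2 · π = (16 + 1)π.
Divide by 2π: (16 + 1)/2 = 17/2.
By Parseval, this equals Σ |c_n|^2.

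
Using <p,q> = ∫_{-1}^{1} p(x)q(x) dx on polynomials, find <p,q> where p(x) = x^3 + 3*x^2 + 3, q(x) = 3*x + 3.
<p,q> = 126/5

Expand the product: p(x)·q(x) = 3*x^4 + 12*x^3 + 9*x^2 + 9*x + 9.
∫_{-1}^{1} of each monomial x^k gives [2/(k+1) if k even, 0 if k odd]. Integrating term-by-term (or equivalently evaluating the antiderivative F(x) = 3*x^5/5 + 3*x^4 + 3*x^3 + 9*x^2/2 + 9*x at the endpoints):
  F(1) − F(−1) = 201/10 − (-51/10) = 126/5.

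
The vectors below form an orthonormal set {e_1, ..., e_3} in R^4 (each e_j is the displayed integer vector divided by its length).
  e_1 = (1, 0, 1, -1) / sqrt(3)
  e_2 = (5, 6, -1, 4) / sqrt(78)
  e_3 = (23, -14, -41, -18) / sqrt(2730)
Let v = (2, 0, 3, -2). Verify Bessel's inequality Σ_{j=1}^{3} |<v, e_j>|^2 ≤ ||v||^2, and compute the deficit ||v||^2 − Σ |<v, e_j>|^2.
Σ |<v, e_j>|^2 = 1781/105; ||v||^2 = 17; deficit = 4/105

Write each e_j = u_j / sqrt(<u_j, u_j>) where u_j is the displayed integer vector. Then <v, e_j> = <v, u_j> / sqrt(<u_j, u_j>), so |<v, e_j>|^2 = <v, u_j>^2 / <u_j, u_j>.
Coefficients: <v, e_1> = 7/sqrt(3), <v, e_2> = -1/sqrt(78), <v, e_3> = -41/sqrt(2730).
Square and sum: Σ |<v, e_j>|^2 = 1781/105.
Compute ||v||^2 = v·v = 17.
Deficit = 17 − 1781/105 = 4/105 ≥ 0, confirming Bessel's inequality. (The deficit equals ||v − Σ <v,e_j> e_j||^2, the squared distance from v to span{e_j}.)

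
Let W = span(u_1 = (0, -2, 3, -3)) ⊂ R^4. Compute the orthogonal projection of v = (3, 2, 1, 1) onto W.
proj_W(v) = (0, 4/11, -6/11, 6/11)

Set up U = [u_1 | ... | u_1] ∈ R^(4×1). The projector onto W = col(U) is P = U (U^T U)^(-1) U^T.
Compute U^T U =
  [22],
and U^T v = (-4).
Solve U^T U · c = U^T v for the coefficients: c = (-2/11). The projection is proj_W(v) = U c.
Check: (v - proj_W(v)) · u_1 = 0  (should be 0).
Result: proj_W(v) = (0, 4/11, -6/11, 6/11).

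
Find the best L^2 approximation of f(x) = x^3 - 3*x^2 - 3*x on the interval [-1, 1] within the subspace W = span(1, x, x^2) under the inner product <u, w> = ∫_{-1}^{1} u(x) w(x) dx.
g(x) = -3*x^2 - 12*x/5

The best approximation g ∈ W is the orthogonal projection of f onto W. Writing g = a_0 + a_1 x + a_2 x^2, the coefficients solve the normal equations G · a = b where
  G_{ij} = <φ_i, φ_j> and b_i = <f, φ_i>, with φ_0 = 1, φ_1 = x, φ_2 = x^2.
G =
  [2, 0, 2/3]
  [0, 2/3, 0]
  [2/3, 0, 2/5],
b = (-2, -8/5, -6/5).
Solving gives a_0 = 0, a_1 = -12/5, a_2 = -3, so
  g(x) = -3*x^2 - 12*x/5.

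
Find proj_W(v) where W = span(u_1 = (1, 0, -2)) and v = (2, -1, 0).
proj_W(v) = (2/5, 0, -4/5)

Set up U = [u_1 | ... | u_1] ∈ R^(3×1). The projector onto W = col(U) is P = U (U^T U)^(-1) U^T.
Compute U^T U =
  [5],
and U^T v = (2).
Solve U^T U · c = U^T v for the coefficients: c = (2/5). The projection is proj_W(v) = U c.
Check: (v - proj_W(v)) · u_1 = 0  (should be 0).
Result: proj_W(v) = (2/5, 0, -4/5).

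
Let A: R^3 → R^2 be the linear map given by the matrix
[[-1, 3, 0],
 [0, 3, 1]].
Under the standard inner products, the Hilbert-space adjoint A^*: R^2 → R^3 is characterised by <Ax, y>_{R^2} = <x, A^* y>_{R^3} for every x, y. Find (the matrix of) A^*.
A^* = A^T =
[[-1, 0],
 [3, 3],
 [0, 1]]

For real matrices with standard dot products, the defining identity <Ax, y> = <x, A^* y> gives (Ax)^T y = x^T (A^*) y, i.e. x^T A^T y = x^T (A^*) y. Since this holds for all x, y, we must have A^* = A^T. Therefore
A^* =
[[-1, 0],
 [3, 3],
 [0, 1]].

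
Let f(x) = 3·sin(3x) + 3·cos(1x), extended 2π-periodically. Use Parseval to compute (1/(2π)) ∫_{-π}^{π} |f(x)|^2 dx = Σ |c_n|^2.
Σ |c_n|^2 = 9

Expand |f|^2 and use orthogonality of {sin(nx), cos(mx)} on [-π, π]:
  ∫_{-π}^{π} sin(nx)^2 dx = π, ∫ cos(mx)^2 dx = π, and cross terms integrate to 0.
So ∫_{-π}^{π} f(x)^2 dx = 3^2 · π + 3^2 · π = (9 + 9)π.
Divide by 2π: (9 + 9)/2 = 9.
By Parseval, this equals Σ |c_n|^2.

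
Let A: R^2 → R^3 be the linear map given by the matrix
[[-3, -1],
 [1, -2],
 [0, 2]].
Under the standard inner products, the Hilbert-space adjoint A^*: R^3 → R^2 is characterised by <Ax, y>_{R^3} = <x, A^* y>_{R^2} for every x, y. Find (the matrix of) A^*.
A^* = A^T =
[[-3, 1, 0],
 [-1, -2, 2]]

For real matrices with standard dot products, the defining identity <Ax, y> = <x, A^* y> gives (Ax)^T y = x^T (A^*) y, i.e. x^T A^T y = x^T (A^*) y. Since this holds for all x, y, we must have A^* = A^T. Therefore
A^* =
[[-3, 1, 0],
 [-1, -2, 2]].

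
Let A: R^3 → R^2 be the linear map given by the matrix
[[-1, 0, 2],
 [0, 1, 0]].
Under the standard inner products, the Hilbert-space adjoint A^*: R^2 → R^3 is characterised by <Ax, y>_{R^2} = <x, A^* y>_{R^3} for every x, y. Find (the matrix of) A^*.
A^* = A^T =
[[-1, 0],
 [0, 1],
 [2, 0]]

For real matrices with standard dot products, the defining identity <Ax, y> = <x, A^* y> gives (Ax)^T y = x^T (A^*) y, i.e. x^T A^T y = x^T (A^*) y. Since this holds for all x, y, we must have A^* = A^T. Therefore
A^* =
[[-1, 0],
 [0, 1],
 [2, 0]].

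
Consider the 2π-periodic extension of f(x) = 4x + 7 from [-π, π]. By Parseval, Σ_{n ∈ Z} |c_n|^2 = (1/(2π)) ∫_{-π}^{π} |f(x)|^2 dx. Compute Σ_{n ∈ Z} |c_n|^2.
Σ |c_n|^2 = 16π^2/3 + 49

Expand and integrate term by term over [-π, π]:
  ∫ (4x)^2 dx = 16·(2π^3/3); ∫ 2·4·(7)·x dx = 0 (odd integrand); ∫ 7^2 dx = 49·2π.
So (1/(2π)) ∫_{-π}^{π} (4x + 7)^2 dx = 16π^2/3 + 49 = 16π^2/3 + 49.
Parseval ⇒ Σ |c_n|^2 = 16π^2/3 + 49.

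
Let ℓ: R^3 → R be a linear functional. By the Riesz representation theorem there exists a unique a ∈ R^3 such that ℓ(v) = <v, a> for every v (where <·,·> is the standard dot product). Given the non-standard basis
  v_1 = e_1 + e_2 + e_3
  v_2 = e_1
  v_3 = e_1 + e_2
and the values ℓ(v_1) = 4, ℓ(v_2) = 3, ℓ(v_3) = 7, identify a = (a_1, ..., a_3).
a = (3, 4, -3)

Write a = (a_1, ..., a_3) in the standard basis. For each basis vector v_i, ℓ(v_i) = <v_i, a> is a linear equation in the a_j's. Collect the n equations into a matrix system V a = ℓ, where row i of V is v_i (expressed in the standard basis). Since V is invertible (lower-triangular with 1s on the diagonal, up to permutation), solve by back-substitution:
  V =
[[1, 1, 1],
 [1, 0, 0],
 [1, 1, 0]]
  V a = (4, 3, 7)
Solving gives a = (3, 4, -3).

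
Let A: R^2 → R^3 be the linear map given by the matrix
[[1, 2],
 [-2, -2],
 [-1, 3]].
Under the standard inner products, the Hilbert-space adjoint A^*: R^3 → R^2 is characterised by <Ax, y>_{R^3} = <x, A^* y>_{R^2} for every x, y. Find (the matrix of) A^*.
A^* = A^T =
[[1, -2, -1],
 [2, -2, 3]]

For real matrices with standard dot products, the defining identity <Ax, y> = <x, A^* y> gives (Ax)^T y = x^T (A^*) y, i.e. x^T A^T y = x^T (A^*) y. Since this holds for all x, y, we must have A^* = A^T. Therefore
A^* =
[[1, -2, -1],
 [2, -2, 3]].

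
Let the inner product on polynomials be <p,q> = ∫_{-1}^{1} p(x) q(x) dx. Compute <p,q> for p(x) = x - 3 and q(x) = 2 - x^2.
<p,q> = -10

Expand the product: p(x)·q(x) = -x^3 + 3*x^2 + 2*x - 6.
∫_{-1}^{1} of each monomial x^k gives [2/(k+1) if k even, 0 if k odd]. Integrating term-by-term (or equivalently evaluating the antiderivative F(x) = -x^4/4 + x^3 + x^2 - 6*x at the endpoints):
  F(1) − F(−1) = -17/4 − (23/4) = -10.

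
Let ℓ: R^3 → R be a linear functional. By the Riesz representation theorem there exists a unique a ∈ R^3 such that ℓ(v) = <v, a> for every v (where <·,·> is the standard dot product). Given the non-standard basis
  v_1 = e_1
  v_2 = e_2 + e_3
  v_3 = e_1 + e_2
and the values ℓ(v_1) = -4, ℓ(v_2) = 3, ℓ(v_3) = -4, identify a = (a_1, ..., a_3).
a = (-4, 0, 3)

Write a = (a_1, ..., a_3) in the standard basis. For each basis vector v_i, ℓ(v_i) = <v_i, a> is a linear equation in the a_j's. Collect the n equations into a matrix system V a = ℓ, where row i of V is v_i (expressed in the standard basis). Since V is invertible (lower-triangular with 1s on the diagonal, up to permutation), solve by back-substitution:
  V =
[[1, 0, 0],
 [0, 1, 1],
 [1, 1, 0]]
  V a = (-4, 3, -4)
Solving gives a = (-4, 0, 3).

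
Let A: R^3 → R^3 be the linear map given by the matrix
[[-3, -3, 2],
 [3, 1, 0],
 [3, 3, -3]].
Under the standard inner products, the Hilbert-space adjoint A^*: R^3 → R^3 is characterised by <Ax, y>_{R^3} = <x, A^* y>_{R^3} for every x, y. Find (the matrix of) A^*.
A^* = A^T =
[[-3, 3, 3],
 [-3, 1, 3],
 [2, 0, -3]]

For real matrices with standard dot products, the defining identity <Ax, y> = <x, A^* y> gives (Ax)^T y = x^T (A^*) y, i.e. x^T A^T y = x^T (A^*) y. Since this holds for all x, y, we must have A^* = A^T. Therefore
A^* =
[[-3, 3, 3],
 [-3, 1, 3],
 [2, 0, -3]].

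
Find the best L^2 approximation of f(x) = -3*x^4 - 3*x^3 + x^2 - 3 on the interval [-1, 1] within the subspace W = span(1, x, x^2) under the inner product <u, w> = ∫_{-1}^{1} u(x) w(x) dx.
g(x) = -11*x^2/7 - 9*x/5 - 96/35

The best approximation g ∈ W is the orthogonal projection of f onto W. Writing g = a_0 + a_1 x + a_2 x^2, the coefficients solve the normal equations G · a = b where
  G_{ij} = <φ_i, φ_j> and b_i = <f, φ_i>, with φ_0 = 1, φ_1 = x, φ_2 = x^2.
G =
  [2, 0, 2/3]
  [0, 2/3, 0]
  [2/3, 0, 2/5],
b = (-98/15, -6/5, -86/35).
Solving gives a_0 = -96/35, a_1 = -9/5, a_2 = -11/7, so
  g(x) = -11*x^2/7 - 9*x/5 - 96/35.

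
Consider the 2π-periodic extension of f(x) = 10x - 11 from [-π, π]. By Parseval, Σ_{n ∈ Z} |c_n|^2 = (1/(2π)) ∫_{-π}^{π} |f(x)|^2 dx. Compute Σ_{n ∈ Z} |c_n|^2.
Σ |c_n|^2 = 100π^2/3 + 121

Expand and integrate term by term over [-π, π]:
  ∫ (10x)^2 dx = 100·(2π^3/3); ∫ 2·10·(-11)·x dx = 0 (odd integrand); ∫ (-11)^2 dx = 121·2π.
So (1/(2π)) ∫_{-π}^{π} (10x - 11)^2 dx = 100π^2/3 + 121 = 100π^2/3 + 121.
Parseval ⇒ Σ |c_n|^2 = 100π^2/3 + 121.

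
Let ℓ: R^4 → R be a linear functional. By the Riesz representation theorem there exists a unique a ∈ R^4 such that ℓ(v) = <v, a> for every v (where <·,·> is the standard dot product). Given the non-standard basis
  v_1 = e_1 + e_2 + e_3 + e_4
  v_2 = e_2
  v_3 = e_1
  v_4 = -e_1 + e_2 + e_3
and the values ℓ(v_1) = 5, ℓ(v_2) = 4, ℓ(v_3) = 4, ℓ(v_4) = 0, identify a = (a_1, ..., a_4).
a = (4, 4, 0, -3)

Write a = (a_1, ..., a_4) in the standard basis. For each basis vector v_i, ℓ(v_i) = <v_i, a> is a linear equation in the a_j's. Collect the n equations into a matrix system V a = ℓ, where row i of V is v_i (expressed in the standard basis). Since V is invertible (lower-triangular with 1s on the diagonal, up to permutation), solve by back-substitution:
  V =
[[1, 1, 1, 1],
 [0, 1, 0, 0],
 [1, 0, 0, 0],
 [-1, 1, 1, 0]]
  V a = (5, 4, 4, 0)
Solving gives a = (4, 4, 0, -3).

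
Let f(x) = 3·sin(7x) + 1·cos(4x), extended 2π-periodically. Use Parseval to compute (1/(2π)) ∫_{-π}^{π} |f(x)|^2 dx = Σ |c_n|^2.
Σ |c_n|^2 = 5

Expand |f|^2 and use orthogonality of {sin(nx), cos(mx)} on [-π, π]:
  ∫_{-π}^{π} sin(nx)^2 dx = π, ∫ cos(mx)^2 dx = π, and cross terms integrate to 0.
So ∫_{-π}^{π} f(x)^2 dx = 3^2 · π + 1^2 · π = (9 + 1)π.
Divide by 2π: (9 + 1)/2 = 5.
By Parseval, this equals Σ |c_n|^2.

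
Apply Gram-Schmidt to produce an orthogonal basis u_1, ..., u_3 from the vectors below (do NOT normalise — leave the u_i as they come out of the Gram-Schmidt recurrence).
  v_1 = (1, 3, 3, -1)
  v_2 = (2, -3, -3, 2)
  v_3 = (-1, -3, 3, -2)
Orthogonal basis:
  u_1 = (1, 3, 3, -1)
  u_2 = (29/10, -3/10, -3/10, 11/10)
  u_3 = (45/98, -162/49, 132/49, -135/98)

Apply the Gram-Schmidt recurrence
  u_1 = v_1
  u_i = v_i − Σ_{j<i} ((v_i · u_j) / (u_j · u_j)) · u_j.

Step by step this gives:
  u_1 = (1, 3, 3, -1)
  u_2 = (29/10, -3/10, -3/10, 11/10)
  u_3 = (45/98, -162/49, 132/49, -135/98)

Orthogonality check:
  u_2 · u_1 = 0 (should be 0)
  u_3 · u_1 = 0 (should be 0)
  u_3 · u_2 = 0 (should be 0)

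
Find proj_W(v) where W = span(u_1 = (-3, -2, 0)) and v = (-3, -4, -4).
proj_W(v) = (-51/13, -34/13, 0)

Set up U = [u_1 | ... | u_1] ∈ R^(3×1). The projector onto W = col(U) is P = U (U^T U)^(-1) U^T.
Compute U^T U =
  [13],
and U^T v = (17).
Solve U^T U · c = U^T v for the coefficients: c = (17/13). The projection is proj_W(v) = U c.
Check: (v - proj_W(v)) · u_1 = 0  (should be 0).
Result: proj_W(v) = (-51/13, -34/13, 0).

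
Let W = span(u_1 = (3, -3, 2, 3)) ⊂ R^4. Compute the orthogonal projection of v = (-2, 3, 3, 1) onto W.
proj_W(v) = (-18/31, 18/31, -12/31, -18/31)

Set up U = [u_1 | ... | u_1] ∈ R^(4×1). The projector onto W = col(U) is P = U (U^T U)^(-1) U^T.
Compute U^T U =
  [31],
and U^T v = (-6).
Solve U^T U · c = U^T v for the coefficients: c = (-6/31). The projection is proj_W(v) = U c.
Check: (v - proj_W(v)) · u_1 = 0  (should be 0).
Result: proj_W(v) = (-18/31, 18/31, -12/31, -18/31).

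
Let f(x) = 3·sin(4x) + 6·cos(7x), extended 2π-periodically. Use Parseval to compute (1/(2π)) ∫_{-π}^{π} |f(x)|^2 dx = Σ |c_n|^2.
Σ |c_n|^2 = 45/2

Expand |f|^2 and use orthogonality of {sin(nx), cos(mx)} on [-π, π]:
  ∫_{-π}^{π} sin(nx)^2 dx = π, ∫ cos(mx)^2 dx = π, and cross terms integrate to 0.
So ∫_{-π}^{π} f(x)^2 dx = 3^2 · π + 6^2 · π = (9 + 36)π.
Divide by 2π: (9 + 36)/2 = 45/2.
By Parseval, this equals Σ |c_n|^2.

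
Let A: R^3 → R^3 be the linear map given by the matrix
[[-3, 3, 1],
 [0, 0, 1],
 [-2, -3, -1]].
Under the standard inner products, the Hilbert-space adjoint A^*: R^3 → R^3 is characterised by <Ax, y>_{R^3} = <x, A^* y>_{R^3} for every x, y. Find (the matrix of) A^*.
A^* = A^T =
[[-3, 0, -2],
 [3, 0, -3],
 [1, 1, -1]]

For real matrices with standard dot products, the defining identity <Ax, y> = <x, A^* y> gives (Ax)^T y = x^T (A^*) y, i.e. x^T A^T y = x^T (A^*) y. Since this holds for all x, y, we must have A^* = A^T. Therefore
A^* =
[[-3, 0, -2],
 [3, 0, -3],
 [1, 1, -1]].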